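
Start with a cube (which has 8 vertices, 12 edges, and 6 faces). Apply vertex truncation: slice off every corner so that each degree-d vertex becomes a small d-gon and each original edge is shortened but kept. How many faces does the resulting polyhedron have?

14

Truncation replaces each original edge-end by a new vertex, so V′ = 2E = 24.
Each original edge survives, and each old vertex of degree d contributes d new edges; summing degrees gives Σd = 2E, so E′ = E + 2E = 3E = 36.
Each original face survives and each original vertex becomes one new face: F′ = F + V = 14.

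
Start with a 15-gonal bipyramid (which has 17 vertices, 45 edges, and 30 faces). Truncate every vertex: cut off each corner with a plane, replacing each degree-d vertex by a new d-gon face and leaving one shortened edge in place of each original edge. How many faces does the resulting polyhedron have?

Truncation replaces each original edge-end by a new vertex, so V′ = 2E = 90.
Each original edge survives, and each old vertex of degree d contributes d new edges; summing degrees gives Σd = 2E, so E′ = E + 2E = 3E = 135.
Each original face survives and each original vertex becomes one new face: F′ = F + V = 47.

47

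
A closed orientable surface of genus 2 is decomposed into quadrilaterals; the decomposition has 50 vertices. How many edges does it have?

104

χ = 2 − 2·2 = -2, and every face is a square so 4F = 2E.
V − E + F = -2 with E = 4F/2 gives 50 − (4/2 − 1)·F = -2, so F = 52 and E = 104.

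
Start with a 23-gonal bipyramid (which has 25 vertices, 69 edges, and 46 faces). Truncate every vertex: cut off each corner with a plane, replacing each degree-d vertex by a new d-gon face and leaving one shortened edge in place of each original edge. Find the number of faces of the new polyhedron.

Truncation replaces each original edge-end by a new vertex, so V′ = 2E = 138.
Each original edge survives, and each old vertex of degree d contributes d new edges; summing degrees gives Σd = 2E, so E′ = E + 2E = 3E = 207.
Each original face survives and each original vertex becomes one new face: F′ = F + V = 71.

71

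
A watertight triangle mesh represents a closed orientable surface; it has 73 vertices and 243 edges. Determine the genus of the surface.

5

Every face is a triangle and each edge borders two faces, so 3F = 2·243, giving F = 162.
χ = V − E + F = 73 − 243 + 162 = -8.
For a closed orientable surface χ = 2 − 2g, so g = (2 − (-8))/2 = 5.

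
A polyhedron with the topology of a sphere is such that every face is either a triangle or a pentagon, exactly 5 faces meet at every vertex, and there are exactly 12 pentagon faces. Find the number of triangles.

Let x be the number of triangles; then F = 12 + x.
Edge–face incidences: 2E = 5·12 + 3·x = 60 + 3x.
Every vertex has degree 5, so 5V = 2E.
Euler: V − E + F = 2 ⇒ (2E)/5 − E + (12 + x) = 2.
Multiply by 10: 2·(2E) − 5·(2E) + 10·(12 + x) = 20, i.e. 120 + 10x − 3·(60 + 3x) = 20.
Collecting terms: x − 60 = 20, so x = 80.
Then 2E = 60 + 3·80 = 300, so E = 150, V = 2E/5 = 60, F = 12 + 80 = 92.

80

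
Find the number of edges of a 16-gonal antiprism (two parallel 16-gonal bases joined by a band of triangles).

64

An antiprism on an n-gon has two n-gon caps and 2n triangles: V = 2·16 = 32, E = 4·16 = 64, F = 2·16 + 2 = 34.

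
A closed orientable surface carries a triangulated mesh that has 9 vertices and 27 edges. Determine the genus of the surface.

1

Every face is a triangle and each edge borders two faces, so 3F = 2·27, giving F = 18.
χ = V − E + F = 9 − 27 + 18 = 0.
For a closed orientable surface χ = 2 − 2g, so g = (2 − (0))/2 = 1.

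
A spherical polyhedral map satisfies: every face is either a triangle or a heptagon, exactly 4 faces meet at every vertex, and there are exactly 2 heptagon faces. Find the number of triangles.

14

Let x be the number of triangles; then F = 2 + x.
Edge–face incidences: 2E = 7·2 + 3·x = 14 + 3x.
Every vertex has degree 4, so 4V = 2E.
Euler: V − E + F = 2 ⇒ (2E)/4 − E + (2 + x) = 2.
Multiply by 8: 2·(2E) − 4·(2E) + 8·(2 + x) = 16, i.e. 16 + 8x − 2·(14 + 3x) = 16.
Collecting terms: 2x − 12 = 16, so 2x = 28, so x = 14.
Then 2E = 14 + 3·14 = 56, so E = 28, V = 2E/4 = 14, F = 2 + 14 = 16.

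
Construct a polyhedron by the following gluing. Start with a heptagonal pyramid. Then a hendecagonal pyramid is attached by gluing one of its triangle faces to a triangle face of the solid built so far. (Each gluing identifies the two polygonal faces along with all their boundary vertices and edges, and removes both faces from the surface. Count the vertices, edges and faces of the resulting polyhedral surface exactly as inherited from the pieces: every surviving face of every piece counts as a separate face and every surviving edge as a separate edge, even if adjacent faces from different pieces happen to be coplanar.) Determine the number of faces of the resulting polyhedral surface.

18

A heptagonal pyramid: V=8, E=14, F=8.
Attach a hendecagonal pyramid (V=12, E=22, F=12) along a 3-gon: merge 3 vertices and 3 edges, delete both glued faces → V=17, E=33, F=18.
Check: V − E + F = 17 − 33 + 18 = 2.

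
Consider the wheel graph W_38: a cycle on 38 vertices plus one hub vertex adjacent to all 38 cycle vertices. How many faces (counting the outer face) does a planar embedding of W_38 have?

W_38 has V = 38 + 1 = 39 vertices and E = 2·38 = 76 edges.
By Euler's formula F = 2 − V + E = 2 − 39 + 76 = 39.

39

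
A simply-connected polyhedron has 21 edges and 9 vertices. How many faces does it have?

Here V − E + F = 2.
F = 2 − V + E = 2 − 9 + 21 = 14.

14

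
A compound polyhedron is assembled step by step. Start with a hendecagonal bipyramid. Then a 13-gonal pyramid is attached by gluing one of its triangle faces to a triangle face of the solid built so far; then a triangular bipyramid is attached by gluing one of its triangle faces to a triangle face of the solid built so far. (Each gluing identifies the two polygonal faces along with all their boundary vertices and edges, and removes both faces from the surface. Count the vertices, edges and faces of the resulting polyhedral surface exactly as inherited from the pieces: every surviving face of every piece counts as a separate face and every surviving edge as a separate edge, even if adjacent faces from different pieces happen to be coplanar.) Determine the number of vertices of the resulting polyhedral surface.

A hendecagonal bipyramid: V=13, E=33, F=22.
Attach a 13-gonal pyramid (V=14, E=26, F=14) along a 3-gon: merge 3 vertices and 3 edges, delete both glued faces → V=24, E=56, F=34.
Attach a triangular bipyramid (V=5, E=9, F=6) along a 3-gon: merge 3 vertices and 3 edges, delete both glued faces → V=26, E=62, F=38.
Check: V − E + F = 26 − 62 + 38 = 2.

26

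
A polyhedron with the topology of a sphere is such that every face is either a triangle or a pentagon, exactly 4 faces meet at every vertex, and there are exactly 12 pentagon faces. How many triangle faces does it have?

20

Let x be the number of triangles; then F = 12 + x.
Edge–face incidences: 2E = 5·12 + 3·x = 60 + 3x.
Every vertex has degree 4, so 4V = 2E.
Euler: V − E + F = 2 ⇒ (2E)/4 − E + (12 + x) = 2.
Multiply by 8: 2·(2E) − 4·(2E) + 8·(12 + x) = 16, i.e. 96 + 8x − 2·(60 + 3x) = 16.
Collecting terms: 2x − 24 = 16, so 2x = 40, so x = 20.
Then 2E = 60 + 3·20 = 120, so E = 60, V = 2E/4 = 30, F = 12 + 20 = 32.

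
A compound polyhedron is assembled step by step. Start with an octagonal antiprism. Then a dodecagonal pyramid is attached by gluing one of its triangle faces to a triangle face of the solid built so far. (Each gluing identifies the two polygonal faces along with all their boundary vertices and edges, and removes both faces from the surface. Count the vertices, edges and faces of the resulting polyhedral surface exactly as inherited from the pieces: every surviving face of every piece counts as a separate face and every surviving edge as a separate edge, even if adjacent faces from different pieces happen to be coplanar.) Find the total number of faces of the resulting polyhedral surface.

An octagonal antiprism: V=16, E=32, F=18.
Attach a dodecagonal pyramid (V=13, E=24, F=13) along a 3-gon: merge 3 vertices and 3 edges, delete both glued faces → V=26, E=53, F=29.
Check: V − E + F = 26 − 53 + 29 = 2.

29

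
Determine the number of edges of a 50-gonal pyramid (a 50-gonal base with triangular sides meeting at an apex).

A pyramid on an n-gon base has one n-gon and n triangles: V = 50 + 1 = 51, E = 2·50 = 100, F = 50 + 1 = 51.
Check: V − E + F = 51 − 100 + 51 = 2.

100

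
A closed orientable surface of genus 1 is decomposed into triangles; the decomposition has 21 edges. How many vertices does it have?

7

χ = 2 − 2·1 = 0, and every face is a triangle so 3F = 2E.
F = 2E/3 = 14. Then V = 0 + E − F = 0 + 21 − 14 = 7.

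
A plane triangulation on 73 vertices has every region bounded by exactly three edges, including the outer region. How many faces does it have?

142

In a plane triangulation 3F = 2E and V − E + F = 2, so F = 2V − 4 = 2·73 − 4 = 142.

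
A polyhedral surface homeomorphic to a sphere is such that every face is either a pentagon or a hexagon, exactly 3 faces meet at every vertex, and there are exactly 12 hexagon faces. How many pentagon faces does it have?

Let x be the number of pentagons; then F = 12 + x.
Edge–face incidences: 2E = 6·12 + 5·x = 72 + 5x.
Every vertex has degree 3, so 3V = 2E.
Euler: V − E + F = 2 ⇒ (2E)/3 − E + (12 + x) = 2.
Multiply by 6: 2·(2E) − 3·(2E) + 6·(12 + x) = 12, i.e. 72 + 6x − (72 + 5x) = 12.
Collecting terms: x = 12.
Then 2E = 72 + 5·12 = 132, so E = 66, V = 2E/3 = 44, F = 12 + 12 = 24.

12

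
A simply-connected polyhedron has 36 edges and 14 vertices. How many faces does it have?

Here V − E + F = 2.
F = 2 − V + E = 2 − 14 + 36 = 24.

24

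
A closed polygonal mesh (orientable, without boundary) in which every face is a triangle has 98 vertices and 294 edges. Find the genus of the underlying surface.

Every face is a triangle and each edge borders two faces, so 3F = 2·294, giving F = 196.
χ = V − E + F = 98 − 294 + 196 = 0.
For a closed orientable surface χ = 2 − 2g, so g = (2 − (0))/2 = 1.

1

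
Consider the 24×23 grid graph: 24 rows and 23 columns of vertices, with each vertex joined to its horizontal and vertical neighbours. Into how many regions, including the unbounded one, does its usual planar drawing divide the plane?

507

The grid has V = 24·23 = 552 vertices and E = 24·22 + 23·23 = 1057 edges.
F = 2 − V + E = 2 − 552 + 1057 = 507.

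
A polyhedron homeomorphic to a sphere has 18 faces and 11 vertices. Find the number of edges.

Here V − E + F = 2.
E = V + F − (2) = 11 + 18 − (2) = 27.

27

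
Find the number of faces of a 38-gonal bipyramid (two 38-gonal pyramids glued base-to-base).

76

A bipyramid over an n-gon has 2n triangular faces and n + 2 vertices: V = 38 + 2 = 40, E = 3·38 = 114, F = 2·38 = 76.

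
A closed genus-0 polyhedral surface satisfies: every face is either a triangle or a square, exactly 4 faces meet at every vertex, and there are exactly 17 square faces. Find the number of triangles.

Let x be the number of triangles; then F = 17 + x.
Edge–face incidences: 2E = 4·17 + 3·x = 68 + 3x.
Every vertex has degree 4, so 4V = 2E.
Euler: V − E + F = 2 ⇒ (2E)/4 − E + (17 + x) = 2.
Multiply by 8: 2·(2E) − 4·(2E) + 8·(17 + x) = 16, i.e. 136 + 8x − 2·(68 + 3x) = 16.
Collecting terms: 2x = 16, so x = 8.
Then 2E = 68 + 3·8 = 92, so E = 46, V = 2E/4 = 23, F = 17 + 8 = 25.

8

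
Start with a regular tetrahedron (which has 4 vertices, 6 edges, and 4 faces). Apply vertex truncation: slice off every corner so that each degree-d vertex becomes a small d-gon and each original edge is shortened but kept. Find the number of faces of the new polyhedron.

8

Truncation replaces each original edge-end by a new vertex, so V′ = 2E = 12.
Each original edge survives, and each old vertex of degree d contributes d new edges; summing degrees gives Σd = 2E, so E′ = E + 2E = 3E = 18.
Each original face survives and each original vertex becomes one new face: F′ = F + V = 8.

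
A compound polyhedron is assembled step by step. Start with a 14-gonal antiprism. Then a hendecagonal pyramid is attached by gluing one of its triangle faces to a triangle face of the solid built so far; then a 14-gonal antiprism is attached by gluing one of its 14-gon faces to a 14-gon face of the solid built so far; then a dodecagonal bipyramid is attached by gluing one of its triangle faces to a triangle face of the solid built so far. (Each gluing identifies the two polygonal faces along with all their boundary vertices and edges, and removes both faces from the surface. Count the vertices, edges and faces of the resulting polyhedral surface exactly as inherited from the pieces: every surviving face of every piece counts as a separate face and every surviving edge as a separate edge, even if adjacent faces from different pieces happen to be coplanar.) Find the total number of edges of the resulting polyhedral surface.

A 14-gonal antiprism: V=28, E=56, F=30.
Attach a hendecagonal pyramid (V=12, E=22, F=12) along a 3-gon: merge 3 vertices and 3 edges, delete both glued faces → V=37, E=75, F=40.
Attach a 14-gonal antiprism (V=28, E=56, F=30) along a 14-gon: merge 14 vertices and 14 edges, delete both glued faces → V=51, E=117, F=68.
Attach a dodecagonal bipyramid (V=14, E=36, F=24) along a 3-gon: merge 3 vertices and 3 edges, delete both glued faces → V=62, E=150, F=90.
Check: V − E + F = 62 − 150 + 90 = 2.

150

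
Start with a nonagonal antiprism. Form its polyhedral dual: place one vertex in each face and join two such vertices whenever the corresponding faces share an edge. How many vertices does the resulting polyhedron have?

20

The base solid has V = 18, E = 36, F = 20.
The dual swaps V and F and preserves E: V′ = F = 20, E′ = E = 36, F′ = V = 18.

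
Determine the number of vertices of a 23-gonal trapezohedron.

48

The n-trapezohedron (dual of the n-antiprism) has V = 2·23 + 2 = 48, E = 4·23 = 92, F = 2·23 = 46.
Check: V − E + F = 48 − 92 + 46 = 2.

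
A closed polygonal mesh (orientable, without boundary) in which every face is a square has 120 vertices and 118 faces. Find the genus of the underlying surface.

Every face is a square, so 2E = 4·118 = 472, giving E = 236.
χ = V − E + F = 120 − 236 + 118 = 2.
For a closed orientable surface χ = 2 − 2g, so g = (2 − (2))/2 = 0.

0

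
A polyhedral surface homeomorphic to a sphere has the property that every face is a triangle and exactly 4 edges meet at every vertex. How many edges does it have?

Each face has 3 edges and each edge borders two faces, so 2E = 3F.
Each vertex has degree 4, so 4V = 2E and hence V = 3F/4.
Euler: V − E + F = 2 ⇒ (3F/4) − (3F/2) + F = 2.
Multiply by 8: (6 − 12 + 8)F = 16, i.e. 2F = 16.
So F = 8, E = 3·8/2 = 12, V = 3·8/4 = 6.

12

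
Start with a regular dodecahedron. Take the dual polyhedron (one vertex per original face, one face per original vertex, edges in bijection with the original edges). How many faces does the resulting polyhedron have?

The base solid has V = 20, E = 30, F = 12.
The dual swaps V and F and preserves E: V′ = F = 12, E′ = E = 30, F′ = V = 20.

20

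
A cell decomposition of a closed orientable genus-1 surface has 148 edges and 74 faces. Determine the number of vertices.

For a closed orientable surface of genus 1, χ = 2 − 2·1 = 0.
V = 0 + E − F = 0 + 148 − 74 = 74.

74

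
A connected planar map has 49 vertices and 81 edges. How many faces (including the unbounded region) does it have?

Euler's formula for a connected plane graph: V − E + F = 2, so F = 2 − 49 + 81 = 34.

34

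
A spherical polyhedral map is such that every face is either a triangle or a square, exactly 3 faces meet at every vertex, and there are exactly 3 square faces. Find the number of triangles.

Let x be the number of triangles; then F = 3 + x.
Edge–face incidences: 2E = 4·3 + 3·x = 12 + 3x.
Every vertex has degree 3, so 3V = 2E.
Euler: V − E + F = 2 ⇒ (2E)/3 − E + (3 + x) = 2.
Multiply by 6: 2·(2E) − 3·(2E) + 6·(3 + x) = 12, i.e. 18 + 6x − (12 + 3x) = 12.
Collecting terms: 3x + 6 = 12, so 3x = 6, so x = 2.
Then 2E = 12 + 3·2 = 18, so E = 9, V = 2E/3 = 6, F = 3 + 2 = 5.

2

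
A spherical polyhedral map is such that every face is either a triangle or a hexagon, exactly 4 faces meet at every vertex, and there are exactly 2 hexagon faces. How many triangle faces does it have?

12

Let x be the number of triangles; then F = 2 + x.
Edge–face incidences: 2E = 6·2 + 3·x = 12 + 3x.
Every vertex has degree 4, so 4V = 2E.
Euler: V − E + F = 2 ⇒ (2E)/4 − E + (2 + x) = 2.
Multiply by 8: 2·(2E) − 4·(2E) + 8·(2 + x) = 16, i.e. 16 + 8x − 2·(12 + 3x) = 16.
Collecting terms: 2x − 8 = 16, so 2x = 24, so x = 12.
Then 2E = 12 + 3·12 = 48, so E = 24, V = 2E/4 = 12, F = 2 + 12 = 14.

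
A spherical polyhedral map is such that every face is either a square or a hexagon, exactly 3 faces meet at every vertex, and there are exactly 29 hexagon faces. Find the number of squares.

6

Let x be the number of squares; then F = 29 + x.
Edge–face incidences: 2E = 6·29 + 4·x = 174 + 4x.
Every vertex has degree 3, so 3V = 2E.
Euler: V − E + F = 2 ⇒ (2E)/3 − E + (29 + x) = 2.
Multiply by 6: 2·(2E) − 3·(2E) + 6·(29 + x) = 12, i.e. 174 + 6x − (174 + 4x) = 12.
Collecting terms: 2x = 12, so x = 6.
Then 2E = 174 + 4·6 = 198, so E = 99, V = 2E/3 = 66, F = 29 + 6 = 35.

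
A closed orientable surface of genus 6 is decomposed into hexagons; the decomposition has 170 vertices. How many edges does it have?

χ = 2 − 2·6 = -10, and every face is a hexagon so 6F = 2E.
V − E + F = -10 with E = 6F/2 gives 170 − (6/2 − 1)·F = -10, so F = 90 and E = 270.

270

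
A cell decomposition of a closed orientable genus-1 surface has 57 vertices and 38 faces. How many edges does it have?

95

For a closed orientable surface of genus 1, χ = 2 − 2·1 = 0.
E = V + F − (0) = 57 + 38 − (0) = 95.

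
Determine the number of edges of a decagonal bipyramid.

30

A bipyramid over an n-gon has 2n triangular faces and n + 2 vertices: V = 10 + 2 = 12, E = 3·10 = 30, F = 2·10 = 20.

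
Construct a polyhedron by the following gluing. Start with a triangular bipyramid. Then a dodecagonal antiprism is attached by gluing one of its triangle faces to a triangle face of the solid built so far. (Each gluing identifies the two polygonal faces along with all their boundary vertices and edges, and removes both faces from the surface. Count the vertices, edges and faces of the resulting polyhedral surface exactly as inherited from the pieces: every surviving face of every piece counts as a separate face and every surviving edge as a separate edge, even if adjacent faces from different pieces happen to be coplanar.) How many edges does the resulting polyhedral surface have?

54

A triangular bipyramid: V=5, E=9, F=6.
Attach a dodecagonal antiprism (V=24, E=48, F=26) along a 3-gon: merge 3 vertices and 3 edges, delete both glued faces → V=26, E=54, F=30.
Check: V − E + F = 26 − 54 + 30 = 2.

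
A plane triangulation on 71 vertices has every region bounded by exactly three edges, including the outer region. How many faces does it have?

In a plane triangulation 3F = 2E and V − E + F = 2, so F = 2V − 4 = 2·71 − 4 = 138.

138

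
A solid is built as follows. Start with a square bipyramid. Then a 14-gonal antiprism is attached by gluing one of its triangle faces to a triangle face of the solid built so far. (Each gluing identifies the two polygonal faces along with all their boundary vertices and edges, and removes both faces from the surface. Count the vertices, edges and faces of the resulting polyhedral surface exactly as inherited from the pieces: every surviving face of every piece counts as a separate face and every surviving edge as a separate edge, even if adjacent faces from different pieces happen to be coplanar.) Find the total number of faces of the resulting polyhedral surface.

A square bipyramid: V=6, E=12, F=8.
Attach a 14-gonal antiprism (V=28, E=56, F=30) along a 3-gon: merge 3 vertices and 3 edges, delete both glued faces → V=31, E=65, F=36.
Check: V − E + F = 31 − 65 + 36 = 2.

36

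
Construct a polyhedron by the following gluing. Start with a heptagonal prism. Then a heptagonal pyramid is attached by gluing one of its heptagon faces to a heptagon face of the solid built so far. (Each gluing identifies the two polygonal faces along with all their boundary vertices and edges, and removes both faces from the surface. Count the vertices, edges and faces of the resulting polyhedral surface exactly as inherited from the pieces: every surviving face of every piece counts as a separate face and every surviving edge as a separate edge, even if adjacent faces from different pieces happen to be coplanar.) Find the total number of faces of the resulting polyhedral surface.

15

A heptagonal prism: V=14, E=21, F=9.
Attach a heptagonal pyramid (V=8, E=14, F=8) along a 7-gon: merge 7 vertices and 7 edges, delete both glued faces → V=15, E=28, F=15.
Check: V − E + F = 15 − 28 + 15 = 2.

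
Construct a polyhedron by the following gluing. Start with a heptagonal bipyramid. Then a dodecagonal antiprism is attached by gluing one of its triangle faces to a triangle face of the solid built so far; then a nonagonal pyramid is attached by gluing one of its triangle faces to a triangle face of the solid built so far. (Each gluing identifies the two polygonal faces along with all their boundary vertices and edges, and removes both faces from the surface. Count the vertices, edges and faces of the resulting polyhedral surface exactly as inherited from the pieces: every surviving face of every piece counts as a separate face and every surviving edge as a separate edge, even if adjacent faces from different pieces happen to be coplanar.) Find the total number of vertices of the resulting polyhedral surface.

A heptagonal bipyramid: V=9, E=21, F=14.
Attach a dodecagonal antiprism (V=24, E=48, F=26) along a 3-gon: merge 3 vertices and 3 edges, delete both glued faces → V=30, E=66, F=38.
Attach a nonagonal pyramid (V=10, E=18, F=10) along a 3-gon: merge 3 vertices and 3 edges, delete both glued faces → V=37, E=81, F=46.
Check: V − E + F = 37 − 81 + 46 = 2.

37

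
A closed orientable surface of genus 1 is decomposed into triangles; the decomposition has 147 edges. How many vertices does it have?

χ = 2 − 2·1 = 0, and every face is a triangle so 3F = 2E.
F = 2E/3 = 98. Then V = 0 + E − F = 0 + 147 − 98 = 49.

49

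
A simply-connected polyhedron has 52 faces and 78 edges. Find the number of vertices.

28

Here V − E + F = 2.
V = 2 + E − F = 2 + 78 − 52 = 28.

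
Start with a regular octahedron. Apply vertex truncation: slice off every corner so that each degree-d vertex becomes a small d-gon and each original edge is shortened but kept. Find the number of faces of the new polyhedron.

14

The base solid has V = 6, E = 12, F = 8.
Truncation replaces each original edge-end by a new vertex, so V′ = 2E = 24.
Each original edge survives, and each old vertex of degree d contributes d new edges; summing degrees gives Σd = 2E, so E′ = E + 2E = 3E = 36.
Each original face survives and each original vertex becomes one new face: F′ = F + V = 14.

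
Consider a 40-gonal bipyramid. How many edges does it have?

A bipyramid over an n-gon has 2n triangular faces and n + 2 vertices: V = 40 + 2 = 42, E = 3·40 = 120, F = 2·40 = 80.
Check: V − E + F = 42 − 120 + 80 = 2.

120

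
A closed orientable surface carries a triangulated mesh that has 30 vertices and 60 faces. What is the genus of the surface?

Every face is a triangle, so 2E = 3·60 = 180, giving E = 90.
χ = V − E + F = 30 − 90 + 60 = 0.
For a closed orientable surface χ = 2 − 2g, so g = (2 − (0))/2 = 1.

1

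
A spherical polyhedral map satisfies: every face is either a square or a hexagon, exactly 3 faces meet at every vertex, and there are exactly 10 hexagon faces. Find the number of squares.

6

Let x be the number of squares; then F = 10 + x.
Edge–face incidences: 2E = 6·10 + 4·x = 60 + 4x.
Every vertex has degree 3, so 3V = 2E.
Euler: V − E + F = 2 ⇒ (2E)/3 − E + (10 + x) = 2.
Multiply by 6: 2·(2E) − 3·(2E) + 6·(10 + x) = 12, i.e. 60 + 6x − (60 + 4x) = 12.
Collecting terms: 2x = 12, so x = 6.
Then 2E = 60 + 4·6 = 84, so E = 42, V = 2E/3 = 28, F = 10 + 6 = 16.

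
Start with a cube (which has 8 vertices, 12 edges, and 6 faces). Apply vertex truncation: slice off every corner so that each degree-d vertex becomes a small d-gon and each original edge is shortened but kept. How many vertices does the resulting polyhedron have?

24

Truncation replaces each original edge-end by a new vertex, so V′ = 2E = 24.
Each original edge survives, and each old vertex of degree d contributes d new edges; summing degrees gives Σd = 2E, so E′ = E + 2E = 3E = 36.
Each original face survives and each original vertex becomes one new face: F′ = F + V = 14.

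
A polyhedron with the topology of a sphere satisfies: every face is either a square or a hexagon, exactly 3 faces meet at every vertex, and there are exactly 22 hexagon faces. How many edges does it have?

78

Let x be the number of squares; then F = 22 + x.
Edge–face incidences: 2E = 6·22 + 4·x = 132 + 4x.
Every vertex has degree 3, so 3V = 2E.
Euler: V − E + F = 2 ⇒ (2E)/3 − E + (22 + x) = 2.
Multiply by 6: 2·(2E) − 3·(2E) + 6·(22 + x) = 12, i.e. 132 + 6x − (132 + 4x) = 12.
Collecting terms: 2x = 12, so x = 6.
Then 2E = 132 + 4·6 = 156, so E = 78, V = 2E/3 = 52, F = 22 + 6 = 28.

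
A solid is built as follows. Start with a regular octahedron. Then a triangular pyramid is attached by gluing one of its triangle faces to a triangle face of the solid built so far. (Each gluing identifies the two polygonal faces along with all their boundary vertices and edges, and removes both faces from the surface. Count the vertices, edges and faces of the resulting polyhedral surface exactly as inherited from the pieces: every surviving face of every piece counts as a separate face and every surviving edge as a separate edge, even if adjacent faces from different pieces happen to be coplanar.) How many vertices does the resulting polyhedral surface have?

7

A regular octahedron: V=6, E=12, F=8.
Attach a triangular pyramid (V=4, E=6, F=4) along a 3-gon: merge 3 vertices and 3 edges, delete both glued faces → V=7, E=15, F=10.
Check: V − E + F = 7 − 15 + 10 = 2.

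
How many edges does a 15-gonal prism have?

45

A prism on an n-gon has two n-gon bases and n rectangular sides: V = 2·15 = 30, E = 3·15 = 45, F = 15 + 2 = 17.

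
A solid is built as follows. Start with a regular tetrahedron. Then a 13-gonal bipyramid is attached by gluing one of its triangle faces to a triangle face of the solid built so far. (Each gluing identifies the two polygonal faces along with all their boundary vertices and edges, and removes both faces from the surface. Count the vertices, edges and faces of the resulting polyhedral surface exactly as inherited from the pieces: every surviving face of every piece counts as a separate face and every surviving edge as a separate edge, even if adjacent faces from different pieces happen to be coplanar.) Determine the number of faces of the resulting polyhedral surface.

28

A regular tetrahedron: V=4, E=6, F=4.
Attach a 13-gonal bipyramid (V=15, E=39, F=26) along a 3-gon: merge 3 vertices and 3 edges, delete both glued faces → V=16, E=42, F=28.
Check: V − E + F = 16 − 42 + 28 = 2.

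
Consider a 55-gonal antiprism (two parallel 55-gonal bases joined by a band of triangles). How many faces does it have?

112

An antiprism on an n-gon has two n-gon caps and 2n triangles: V = 2·55 = 110, E = 4·55 = 220, F = 2·55 + 2 = 112.
Check: V − E + F = 110 − 220 + 112 = 2.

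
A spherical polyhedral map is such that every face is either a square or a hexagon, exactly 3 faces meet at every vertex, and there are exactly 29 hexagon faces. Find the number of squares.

6

Let x be the number of squares; then F = 29 + x.
Edge–face incidences: 2E = 6·29 + 4·x = 174 + 4x.
Every vertex has degree 3, so 3V = 2E.
Euler: V − E + F = 2 ⇒ (2E)/3 − E + (29 + x) = 2.
Multiply by 6: 2·(2E) − 3·(2E) + 6·(29 + x) = 12, i.e. 174 + 6x − (174 + 4x) = 12.
Collecting terms: 2x = 12, so x = 6.
Then 2E = 174 + 4·6 = 198, so E = 99, V = 2E/3 = 66, F = 29 + 6 = 35.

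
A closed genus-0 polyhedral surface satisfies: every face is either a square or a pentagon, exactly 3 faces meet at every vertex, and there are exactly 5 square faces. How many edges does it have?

15

Let x be the number of pentagons; then F = 5 + x.
Edge–face incidences: 2E = 4·5 + 5·x = 20 + 5x.
Every vertex has degree 3, so 3V = 2E.
Euler: V − E + F = 2 ⇒ (2E)/3 − E + (5 + x) = 2.
Multiply by 6: 2·(2E) − 3·(2E) + 6·(5 + x) = 12, i.e. 30 + 6x − (20 + 5x) = 12.
Collecting terms: x + 10 = 12, so x = 2.
Then 2E = 20 + 5·2 = 30, so E = 15, V = 2E/3 = 10, F = 5 + 2 = 7.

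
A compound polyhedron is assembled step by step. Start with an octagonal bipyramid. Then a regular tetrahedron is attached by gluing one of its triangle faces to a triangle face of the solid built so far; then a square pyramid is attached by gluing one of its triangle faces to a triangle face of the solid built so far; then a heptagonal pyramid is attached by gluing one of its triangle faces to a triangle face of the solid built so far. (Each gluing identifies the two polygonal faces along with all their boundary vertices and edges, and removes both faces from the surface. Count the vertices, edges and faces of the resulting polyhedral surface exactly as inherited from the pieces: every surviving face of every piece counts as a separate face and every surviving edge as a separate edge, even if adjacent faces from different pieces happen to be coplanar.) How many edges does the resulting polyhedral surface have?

43

An octagonal bipyramid: V=10, E=24, F=16.
Attach a regular tetrahedron (V=4, E=6, F=4) along a 3-gon: merge 3 vertices and 3 edges, delete both glued faces → V=11, E=27, F=18.
Attach a square pyramid (V=5, E=8, F=5) along a 3-gon: merge 3 vertices and 3 edges, delete both glued faces → V=13, E=32, F=21.
Attach a heptagonal pyramid (V=8, E=14, F=8) along a 3-gon: merge 3 vertices and 3 edges, delete both glued faces → V=18, E=43, F=27.
Check: V − E + F = 18 − 43 + 27 = 2.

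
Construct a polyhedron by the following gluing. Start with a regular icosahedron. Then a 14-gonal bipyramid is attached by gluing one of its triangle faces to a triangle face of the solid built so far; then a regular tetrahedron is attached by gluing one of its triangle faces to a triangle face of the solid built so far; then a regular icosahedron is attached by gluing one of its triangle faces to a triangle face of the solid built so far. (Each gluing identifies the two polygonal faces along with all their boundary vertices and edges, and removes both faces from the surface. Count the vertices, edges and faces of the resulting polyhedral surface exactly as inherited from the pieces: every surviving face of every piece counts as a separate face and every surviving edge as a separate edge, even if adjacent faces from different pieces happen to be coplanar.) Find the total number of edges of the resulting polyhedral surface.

99

A regular icosahedron: V=12, E=30, F=20.
Attach a 14-gonal bipyramid (V=16, E=42, F=28) along a 3-gon: merge 3 vertices and 3 edges, delete both glued faces → V=25, E=69, F=46.
Attach a regular tetrahedron (V=4, E=6, F=4) along a 3-gon: merge 3 vertices and 3 edges, delete both glued faces → V=26, E=72, F=48.
Attach a regular icosahedron (V=12, E=30, F=20) along a 3-gon: merge 3 vertices and 3 edges, delete both glued faces → V=35, E=99, F=66.
Check: V − E + F = 35 − 99 + 66 = 2.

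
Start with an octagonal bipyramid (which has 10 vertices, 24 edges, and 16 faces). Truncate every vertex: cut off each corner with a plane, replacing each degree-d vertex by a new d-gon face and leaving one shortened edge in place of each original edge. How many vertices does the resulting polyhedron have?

Truncation replaces each original edge-end by a new vertex, so V′ = 2E = 48.
Each original edge survives, and each old vertex of degree d contributes d new edges; summing degrees gives Σd = 2E, so E′ = E + 2E = 3E = 72.
Each original face survives and each original vertex becomes one new face: F′ = F + V = 26.

48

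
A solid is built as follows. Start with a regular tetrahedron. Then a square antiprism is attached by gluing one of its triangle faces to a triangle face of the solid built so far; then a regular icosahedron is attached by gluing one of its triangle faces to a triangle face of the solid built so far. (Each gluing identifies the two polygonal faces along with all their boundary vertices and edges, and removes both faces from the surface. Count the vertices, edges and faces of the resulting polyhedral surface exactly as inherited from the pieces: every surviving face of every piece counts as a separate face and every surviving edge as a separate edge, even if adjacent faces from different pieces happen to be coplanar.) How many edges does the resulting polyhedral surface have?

46

A regular tetrahedron: V=4, E=6, F=4.
Attach a square antiprism (V=8, E=16, F=10) along a 3-gon: merge 3 vertices and 3 edges, delete both glued faces → V=9, E=19, F=12.
Attach a regular icosahedron (V=12, E=30, F=20) along a 3-gon: merge 3 vertices and 3 edges, delete both glued faces → V=18, E=46, F=30.
Check: V − E + F = 18 − 46 + 30 = 2.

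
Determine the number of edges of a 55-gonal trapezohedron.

The n-trapezohedron (dual of the n-antiprism) has V = 2·55 + 2 = 112, E = 4·55 = 220, F = 2·55 = 110.
Check: V − E + F = 112 − 220 + 110 = 2.

220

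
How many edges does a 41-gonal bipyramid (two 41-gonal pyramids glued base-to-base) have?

123

A bipyramid over an n-gon has 2n triangular faces and n + 2 vertices: V = 41 + 2 = 43, E = 3·41 = 123, F = 2·41 = 82.
Check: V − E + F = 43 − 123 + 82 = 2.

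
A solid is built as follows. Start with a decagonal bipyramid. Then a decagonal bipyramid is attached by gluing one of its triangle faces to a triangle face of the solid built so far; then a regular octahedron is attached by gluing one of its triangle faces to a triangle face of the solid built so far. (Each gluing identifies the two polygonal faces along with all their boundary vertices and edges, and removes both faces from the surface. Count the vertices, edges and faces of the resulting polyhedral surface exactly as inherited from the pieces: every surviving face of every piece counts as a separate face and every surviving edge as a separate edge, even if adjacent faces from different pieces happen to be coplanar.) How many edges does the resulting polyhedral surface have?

66

A decagonal bipyramid: V=12, E=30, F=20.
Attach a decagonal bipyramid (V=12, E=30, F=20) along a 3-gon: merge 3 vertices and 3 edges, delete both glued faces → V=21, E=57, F=38.
Attach a regular octahedron (V=6, E=12, F=8) along a 3-gon: merge 3 vertices and 3 edges, delete both glued faces → V=24, E=66, F=44.
Check: V − E + F = 24 − 66 + 44 = 2.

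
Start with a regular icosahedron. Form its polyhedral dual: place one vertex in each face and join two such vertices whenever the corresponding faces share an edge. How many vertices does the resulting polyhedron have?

20

The base solid has V = 12, E = 30, F = 20.
The dual swaps V and F and preserves E: V′ = F = 20, E′ = E = 30, F′ = V = 12.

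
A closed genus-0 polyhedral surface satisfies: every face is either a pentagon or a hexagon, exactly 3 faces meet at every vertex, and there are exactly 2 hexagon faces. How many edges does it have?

Let x be the number of pentagons; then F = 2 + x.
Edge–face incidences: 2E = 6·2 + 5·x = 12 + 5x.
Every vertex has degree 3, so 3V = 2E.
Euler: V − E + F = 2 ⇒ (2E)/3 − E + (2 + x) = 2.
Multiply by 6: 2·(2E) − 3·(2E) + 6·(2 + x) = 12, i.e. 12 + 6x − (12 + 5x) = 12.
Collecting terms: x = 12.
Then 2E = 12 + 5·12 = 72, so E = 36, V = 2E/3 = 24, F = 2 + 12 = 14.

36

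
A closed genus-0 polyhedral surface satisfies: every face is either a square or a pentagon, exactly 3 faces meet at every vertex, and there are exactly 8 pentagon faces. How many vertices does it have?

16

Let x be the number of squares; then F = 8 + x.
Edge–face incidences: 2E = 5·8 + 4·x = 40 + 4x.
Every vertex has degree 3, so 3V = 2E.
Euler: V − E + F = 2 ⇒ (2E)/3 − E + (8 + x) = 2.
Multiply by 6: 2·(2E) − 3·(2E) + 6·(8 + x) = 12, i.e. 48 + 6x − (40 + 4x) = 12.
Collecting terms: 2x + 8 = 12, so 2x = 4, so x = 2.
Then 2E = 40 + 4·2 = 48, so E = 24, V = 2E/3 = 16, F = 8 + 2 = 10.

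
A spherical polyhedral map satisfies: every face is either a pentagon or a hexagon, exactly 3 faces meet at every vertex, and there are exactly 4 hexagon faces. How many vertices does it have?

28

Let x be the number of pentagons; then F = 4 + x.
Edge–face incidences: 2E = 6·4 + 5·x = 24 + 5x.
Every vertex has degree 3, so 3V = 2E.
Euler: V − E + F = 2 ⇒ (2E)/3 − E + (4 + x) = 2.
Multiply by 6: 2·(2E) − 3·(2E) + 6·(4 + x) = 12, i.e. 24 + 6x − (24 + 5x) = 12.
Collecting terms: x = 12.
Then 2E = 24 + 5·12 = 84, so E = 42, V = 2E/3 = 28, F = 4 + 12 = 16.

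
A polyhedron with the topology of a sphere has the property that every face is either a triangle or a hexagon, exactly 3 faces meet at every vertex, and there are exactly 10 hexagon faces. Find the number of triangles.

Let x be the number of triangles; then F = 10 + x.
Edge–face incidences: 2E = 6·10 + 3·x = 60 + 3x.
Every vertex has degree 3, so 3V = 2E.
Euler: V − E + F = 2 ⇒ (2E)/3 − E + (10 + x) = 2.
Multiply by 6: 2·(2E) − 3·(2E) + 6·(10 + x) = 12, i.e. 60 + 6x − (60 + 3x) = 12.
Collecting terms: 3x = 12, so x = 4.
Then 2E = 60 + 3·4 = 72, so E = 36, V = 2E/3 = 24, F = 10 + 4 = 14.

4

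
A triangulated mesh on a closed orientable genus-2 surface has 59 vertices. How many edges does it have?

χ = 2 − 2·2 = -2, and every face is a triangle so 3F = 2E.
V − E + F = -2 with E = 3F/2 gives 59 − (3/2 − 1)·F = -2, so F = 122 and E = 183.

183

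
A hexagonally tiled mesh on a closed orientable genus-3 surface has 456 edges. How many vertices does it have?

300

χ = 2 − 2·3 = -4, and every face is a hexagon so 6F = 2E.
F = 2E/6 = 152. Then V = -4 + E − F = -4 + 456 − 152 = 300.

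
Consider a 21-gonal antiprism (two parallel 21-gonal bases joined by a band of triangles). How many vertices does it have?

42

An antiprism on an n-gon has two n-gon caps and 2n triangles: V = 2·21 = 42, E = 4·21 = 84, F = 2·21 + 2 = 44.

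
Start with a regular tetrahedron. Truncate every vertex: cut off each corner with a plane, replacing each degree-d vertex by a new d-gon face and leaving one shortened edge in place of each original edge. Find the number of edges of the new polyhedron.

18

The base solid has V = 4, E = 6, F = 4.
Truncation replaces each original edge-end by a new vertex, so V′ = 2E = 12.
Each original edge survives, and each old vertex of degree d contributes d new edges; summing degrees gives Σd = 2E, so E′ = E + 2E = 3E = 18.
Each original face survives and each original vertex becomes one new face: F′ = F + V = 8.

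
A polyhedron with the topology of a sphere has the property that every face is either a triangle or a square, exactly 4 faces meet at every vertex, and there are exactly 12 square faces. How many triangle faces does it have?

8

Let x be the number of triangles; then F = 12 + x.
Edge–face incidences: 2E = 4·12 + 3·x = 48 + 3x.
Every vertex has degree 4, so 4V = 2E.
Euler: V − E + F = 2 ⇒ (2E)/4 − E + (12 + x) = 2.
Multiply by 8: 2·(2E) − 4·(2E) + 8·(12 + x) = 16, i.e. 96 + 8x − 2·(48 + 3x) = 16.
Collecting terms: 2x = 16, so x = 8.
Then 2E = 48 + 3·8 = 72, so E = 36, V = 2E/4 = 18, F = 12 + 8 = 20.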